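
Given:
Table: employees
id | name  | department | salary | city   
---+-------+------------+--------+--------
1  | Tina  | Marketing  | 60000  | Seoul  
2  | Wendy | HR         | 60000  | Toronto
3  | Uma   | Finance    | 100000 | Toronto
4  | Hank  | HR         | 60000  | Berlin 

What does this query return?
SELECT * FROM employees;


SELECT * returns all 4 rows with all columns

4 rows:
1, Tina, Marketing, 60000, Seoul
2, Wendy, HR, 60000, Toronto
3, Uma, Finance, 100000, Toronto
4, Hank, HR, 60000, Berlin


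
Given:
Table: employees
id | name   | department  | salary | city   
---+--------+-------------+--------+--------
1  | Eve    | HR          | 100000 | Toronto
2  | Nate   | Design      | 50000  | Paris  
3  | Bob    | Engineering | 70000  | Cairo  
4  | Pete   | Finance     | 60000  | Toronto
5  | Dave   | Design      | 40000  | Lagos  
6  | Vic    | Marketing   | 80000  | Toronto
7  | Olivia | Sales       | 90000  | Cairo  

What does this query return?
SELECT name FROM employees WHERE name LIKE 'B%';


LIKE 'B%' matches names starting with 'B'
Matching: 1

1 rows:
Bob


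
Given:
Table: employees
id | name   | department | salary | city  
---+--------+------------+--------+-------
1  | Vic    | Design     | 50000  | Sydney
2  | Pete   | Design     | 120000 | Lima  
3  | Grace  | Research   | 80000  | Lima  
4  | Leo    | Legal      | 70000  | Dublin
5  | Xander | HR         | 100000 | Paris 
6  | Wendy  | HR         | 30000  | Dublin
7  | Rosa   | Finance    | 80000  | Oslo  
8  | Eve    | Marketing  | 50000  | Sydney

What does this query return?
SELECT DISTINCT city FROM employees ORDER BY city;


All 'city' values (row order): Sydney, Lima, Lima, Dublin, Paris, Dublin, Oslo, Sydney
Removing duplicates leaves 5 unique value(s).

5 values:
Dublin
Lima
Oslo
Paris
Sydney


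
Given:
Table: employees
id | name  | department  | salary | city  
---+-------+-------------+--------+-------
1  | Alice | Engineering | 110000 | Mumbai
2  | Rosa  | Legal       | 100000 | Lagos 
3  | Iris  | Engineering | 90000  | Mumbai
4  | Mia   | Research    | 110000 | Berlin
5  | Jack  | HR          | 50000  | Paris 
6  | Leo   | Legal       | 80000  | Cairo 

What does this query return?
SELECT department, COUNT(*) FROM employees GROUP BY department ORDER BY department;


Assigning each row to its department group:
  Alice -> Engineering
  Rosa -> Legal
  Iris -> Engineering
  Mia -> Research
  Jack -> HR
  Leo -> Legal


4 groups:
Engineering, 2
HR, 1
Legal, 2
Research, 1


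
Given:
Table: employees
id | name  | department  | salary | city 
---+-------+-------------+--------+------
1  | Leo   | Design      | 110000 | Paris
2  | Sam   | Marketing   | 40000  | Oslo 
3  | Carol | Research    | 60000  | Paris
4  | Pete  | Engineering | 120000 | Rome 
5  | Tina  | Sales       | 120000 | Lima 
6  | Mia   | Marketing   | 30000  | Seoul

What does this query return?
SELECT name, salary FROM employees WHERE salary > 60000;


Filtering: salary > 60000
Matching: 3 rows

3 rows:
Leo, 110000
Pete, 120000
Tina, 120000


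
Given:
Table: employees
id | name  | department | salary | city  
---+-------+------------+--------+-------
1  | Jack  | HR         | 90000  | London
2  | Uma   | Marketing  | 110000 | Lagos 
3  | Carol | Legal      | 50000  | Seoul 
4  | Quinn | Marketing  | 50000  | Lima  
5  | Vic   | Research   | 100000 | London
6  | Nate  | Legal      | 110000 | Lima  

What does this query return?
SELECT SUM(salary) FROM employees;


SUM(salary) = 90000 + 110000 + 50000 + 50000 + 100000 + 110000 = 510000

510000


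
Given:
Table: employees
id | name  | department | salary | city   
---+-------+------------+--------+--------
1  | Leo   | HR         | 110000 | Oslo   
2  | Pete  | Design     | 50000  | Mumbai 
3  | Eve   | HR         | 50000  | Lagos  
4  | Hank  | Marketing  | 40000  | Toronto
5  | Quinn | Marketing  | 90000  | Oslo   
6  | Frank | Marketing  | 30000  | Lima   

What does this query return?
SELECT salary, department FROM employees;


Projecting columns: salary, department

6 rows:
110000, HR
50000, Design
50000, HR
40000, Marketing
90000, Marketing
30000, Marketing


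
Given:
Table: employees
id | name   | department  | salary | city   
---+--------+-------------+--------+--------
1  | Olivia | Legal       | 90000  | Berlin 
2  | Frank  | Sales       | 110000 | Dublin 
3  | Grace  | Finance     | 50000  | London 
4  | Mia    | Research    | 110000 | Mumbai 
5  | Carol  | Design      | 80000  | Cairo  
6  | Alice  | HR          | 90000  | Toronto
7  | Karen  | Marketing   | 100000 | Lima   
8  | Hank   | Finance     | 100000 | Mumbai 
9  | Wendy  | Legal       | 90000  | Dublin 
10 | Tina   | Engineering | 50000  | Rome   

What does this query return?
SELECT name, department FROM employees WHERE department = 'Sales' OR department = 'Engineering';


Filtering: department = 'Sales' OR 'Engineering'
Matching: 2 rows

2 rows:
Frank, Sales
Tina, Engineering


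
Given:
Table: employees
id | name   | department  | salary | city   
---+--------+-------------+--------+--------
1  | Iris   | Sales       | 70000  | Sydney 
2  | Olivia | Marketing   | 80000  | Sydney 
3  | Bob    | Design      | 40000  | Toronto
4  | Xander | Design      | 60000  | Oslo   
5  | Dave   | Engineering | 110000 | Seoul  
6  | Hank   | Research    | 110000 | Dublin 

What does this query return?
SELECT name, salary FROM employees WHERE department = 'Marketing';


Filtering: department = 'Marketing'
Matching rows: 1

1 rows:
Olivia, 80000


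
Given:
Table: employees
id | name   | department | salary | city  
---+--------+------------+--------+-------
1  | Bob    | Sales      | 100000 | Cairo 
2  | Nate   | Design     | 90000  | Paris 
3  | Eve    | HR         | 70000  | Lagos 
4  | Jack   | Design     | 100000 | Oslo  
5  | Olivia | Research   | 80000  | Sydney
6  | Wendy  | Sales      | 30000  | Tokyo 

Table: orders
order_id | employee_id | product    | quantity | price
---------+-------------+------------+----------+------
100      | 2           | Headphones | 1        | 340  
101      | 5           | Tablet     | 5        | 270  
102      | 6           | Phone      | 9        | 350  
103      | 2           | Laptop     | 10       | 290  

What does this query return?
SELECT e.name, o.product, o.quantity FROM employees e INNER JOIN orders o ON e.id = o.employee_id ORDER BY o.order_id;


Joining employees.id = orders.employee_id:
  employee Nate (id=2) -> order Headphones
  employee Olivia (id=5) -> order Tablet
  employee Wendy (id=6) -> order Phone
  employee Nate (id=2) -> order Laptop


4 rows:
Nate, Headphones, 1
Olivia, Tablet, 5
Wendy, Phone, 9
Nate, Laptop, 10


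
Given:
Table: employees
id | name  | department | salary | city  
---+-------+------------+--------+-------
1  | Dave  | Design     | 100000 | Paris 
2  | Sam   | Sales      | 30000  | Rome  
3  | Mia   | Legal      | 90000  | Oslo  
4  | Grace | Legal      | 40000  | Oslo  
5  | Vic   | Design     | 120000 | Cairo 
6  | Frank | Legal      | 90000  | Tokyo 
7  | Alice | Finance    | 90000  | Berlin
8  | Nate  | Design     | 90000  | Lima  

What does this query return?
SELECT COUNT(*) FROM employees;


COUNT(*) counts all rows

8


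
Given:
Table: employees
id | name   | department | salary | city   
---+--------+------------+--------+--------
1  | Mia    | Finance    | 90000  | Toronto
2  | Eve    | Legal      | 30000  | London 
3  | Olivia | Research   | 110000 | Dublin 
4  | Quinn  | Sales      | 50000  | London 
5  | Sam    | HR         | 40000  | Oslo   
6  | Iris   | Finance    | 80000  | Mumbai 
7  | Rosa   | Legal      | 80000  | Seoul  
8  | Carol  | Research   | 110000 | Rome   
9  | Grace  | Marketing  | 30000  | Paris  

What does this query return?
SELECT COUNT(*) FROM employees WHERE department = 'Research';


Counting rows where department = 'Research'
  Olivia -> MATCH
  Carol -> MATCH


2


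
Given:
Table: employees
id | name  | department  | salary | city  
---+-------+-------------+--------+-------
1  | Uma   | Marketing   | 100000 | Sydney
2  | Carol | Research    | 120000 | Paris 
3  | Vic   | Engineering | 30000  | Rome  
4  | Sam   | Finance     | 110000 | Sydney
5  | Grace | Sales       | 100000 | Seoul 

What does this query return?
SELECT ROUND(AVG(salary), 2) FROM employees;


SUM(salary) = 460000
COUNT = 5
ROUND(AVG, 2) = ROUND(460000 / 5, 2) = 92000.0

92000.0


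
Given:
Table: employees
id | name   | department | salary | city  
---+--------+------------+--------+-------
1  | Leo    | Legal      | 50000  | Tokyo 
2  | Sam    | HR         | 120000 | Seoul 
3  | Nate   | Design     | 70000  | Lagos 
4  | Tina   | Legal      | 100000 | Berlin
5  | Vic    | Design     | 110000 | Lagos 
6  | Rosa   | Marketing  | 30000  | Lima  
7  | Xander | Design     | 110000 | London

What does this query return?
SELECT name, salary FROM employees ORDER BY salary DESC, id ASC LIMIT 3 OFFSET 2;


Sort by salary DESC (id ASC tiebreak), then skip 2 and take 3
Rows 3 through 5

3 rows:
Xander, 110000
Tina, 100000
Nate, 70000


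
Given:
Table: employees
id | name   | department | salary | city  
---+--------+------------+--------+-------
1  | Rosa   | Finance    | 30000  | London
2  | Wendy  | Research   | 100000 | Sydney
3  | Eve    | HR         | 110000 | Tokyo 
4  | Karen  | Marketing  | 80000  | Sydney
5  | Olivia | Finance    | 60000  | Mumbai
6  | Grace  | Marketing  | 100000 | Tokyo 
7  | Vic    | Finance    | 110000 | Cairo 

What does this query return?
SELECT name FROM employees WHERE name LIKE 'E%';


LIKE 'E%' matches names starting with 'E'
Matching: 1

1 rows:
Eve


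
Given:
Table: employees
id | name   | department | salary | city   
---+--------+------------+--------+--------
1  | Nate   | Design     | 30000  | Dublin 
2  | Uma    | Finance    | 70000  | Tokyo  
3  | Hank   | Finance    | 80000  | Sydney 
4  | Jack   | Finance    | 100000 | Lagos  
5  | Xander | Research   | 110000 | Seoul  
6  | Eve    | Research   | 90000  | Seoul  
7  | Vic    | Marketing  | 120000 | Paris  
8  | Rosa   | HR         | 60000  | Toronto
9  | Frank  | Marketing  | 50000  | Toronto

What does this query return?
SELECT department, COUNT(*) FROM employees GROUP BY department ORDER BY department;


Assigning each row to its department group:
  Nate -> Design
  Uma -> Finance
  Hank -> Finance
  Jack -> Finance
  Xander -> Research
  Eve -> Research
  Vic -> Marketing
  Rosa -> HR
  Frank -> Marketing


5 groups:
Design, 1
Finance, 3
HR, 1
Marketing, 2
Research, 2


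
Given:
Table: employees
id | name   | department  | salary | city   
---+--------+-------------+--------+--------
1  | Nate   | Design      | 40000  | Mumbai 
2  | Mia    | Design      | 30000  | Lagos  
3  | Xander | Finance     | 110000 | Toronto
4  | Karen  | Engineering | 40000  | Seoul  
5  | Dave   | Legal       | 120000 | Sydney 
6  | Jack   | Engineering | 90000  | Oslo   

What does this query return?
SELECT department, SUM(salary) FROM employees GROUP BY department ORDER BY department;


Summing salary within each department:
  Design: 40000 + 30000 = 70000
  Engineering: 40000 + 90000 = 130000
  Finance: 110000 = 110000
  Legal: 120000 = 120000


4 groups:
Design, 70000
Engineering, 130000
Finance, 110000
Legal, 120000


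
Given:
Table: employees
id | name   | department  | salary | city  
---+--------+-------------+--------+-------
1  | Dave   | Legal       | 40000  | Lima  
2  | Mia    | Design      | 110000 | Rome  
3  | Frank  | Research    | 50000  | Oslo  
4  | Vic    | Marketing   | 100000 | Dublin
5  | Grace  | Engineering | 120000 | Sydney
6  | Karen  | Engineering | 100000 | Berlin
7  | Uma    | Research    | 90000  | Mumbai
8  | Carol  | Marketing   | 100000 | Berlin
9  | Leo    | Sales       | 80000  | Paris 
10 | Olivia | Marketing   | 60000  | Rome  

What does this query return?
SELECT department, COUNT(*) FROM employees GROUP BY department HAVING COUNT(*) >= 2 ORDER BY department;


Groups with count >= 2:
  Engineering: 2 -> PASS
  Marketing: 3 -> PASS
  Research: 2 -> PASS
  Design: 1 -> filtered out
  Legal: 1 -> filtered out
  Sales: 1 -> filtered out


3 groups:
Engineering, 2
Marketing, 3
Research, 2


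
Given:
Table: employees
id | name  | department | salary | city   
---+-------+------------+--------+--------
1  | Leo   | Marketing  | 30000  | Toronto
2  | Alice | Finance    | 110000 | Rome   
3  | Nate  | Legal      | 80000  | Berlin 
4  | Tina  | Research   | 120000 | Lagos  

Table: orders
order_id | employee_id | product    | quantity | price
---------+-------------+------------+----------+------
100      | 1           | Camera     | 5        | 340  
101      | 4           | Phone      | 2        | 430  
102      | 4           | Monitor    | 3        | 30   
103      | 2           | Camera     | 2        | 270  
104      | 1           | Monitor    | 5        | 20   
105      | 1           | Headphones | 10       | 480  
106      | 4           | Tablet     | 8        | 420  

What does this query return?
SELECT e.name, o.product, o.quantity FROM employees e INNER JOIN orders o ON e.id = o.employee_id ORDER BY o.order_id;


Joining employees.id = orders.employee_id:
  employee Leo (id=1) -> order Camera
  employee Tina (id=4) -> order Phone
  employee Tina (id=4) -> order Monitor
  employee Alice (id=2) -> order Camera
  employee Leo (id=1) -> order Monitor
  employee Leo (id=1) -> order Headphones
  employee Tina (id=4) -> order Tablet


7 rows:
Leo, Camera, 5
Tina, Phone, 2
Tina, Monitor, 3
Alice, Camera, 2
Leo, Monitor, 5
Leo, Headphones, 10
Tina, Tablet, 8


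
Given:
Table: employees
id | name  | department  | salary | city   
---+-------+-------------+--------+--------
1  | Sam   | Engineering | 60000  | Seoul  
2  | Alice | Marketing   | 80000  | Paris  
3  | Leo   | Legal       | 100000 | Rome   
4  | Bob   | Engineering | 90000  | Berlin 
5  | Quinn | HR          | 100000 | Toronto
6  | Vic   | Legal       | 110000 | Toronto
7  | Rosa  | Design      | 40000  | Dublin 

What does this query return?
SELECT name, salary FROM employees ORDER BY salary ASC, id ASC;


Sorting by salary ASC, then id ASC for ties

7 rows:
Rosa, 40000
Sam, 60000
Alice, 80000
Bob, 90000
Leo, 100000
Quinn, 100000
Vic, 110000


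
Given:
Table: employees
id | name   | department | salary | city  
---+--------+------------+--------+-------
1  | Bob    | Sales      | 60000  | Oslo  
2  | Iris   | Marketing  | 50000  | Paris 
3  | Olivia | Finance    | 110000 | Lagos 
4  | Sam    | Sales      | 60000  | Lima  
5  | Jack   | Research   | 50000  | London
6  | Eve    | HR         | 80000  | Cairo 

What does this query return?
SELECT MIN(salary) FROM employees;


Salaries: 60000, 50000, 110000, 60000, 50000, 80000
MIN = 50000

50000


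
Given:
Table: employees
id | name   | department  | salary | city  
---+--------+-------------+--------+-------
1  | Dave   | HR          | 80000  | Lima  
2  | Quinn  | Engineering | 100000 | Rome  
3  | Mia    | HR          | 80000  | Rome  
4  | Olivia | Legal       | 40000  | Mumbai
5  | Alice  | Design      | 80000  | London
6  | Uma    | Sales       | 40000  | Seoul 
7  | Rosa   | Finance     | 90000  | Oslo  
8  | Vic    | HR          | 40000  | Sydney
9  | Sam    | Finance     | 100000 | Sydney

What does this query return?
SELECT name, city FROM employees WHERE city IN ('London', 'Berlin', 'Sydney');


Filtering: city IN ('London', 'Berlin', 'Sydney')
Matching: 3 rows

3 rows:
Alice, London
Vic, Sydney
Sam, Sydney


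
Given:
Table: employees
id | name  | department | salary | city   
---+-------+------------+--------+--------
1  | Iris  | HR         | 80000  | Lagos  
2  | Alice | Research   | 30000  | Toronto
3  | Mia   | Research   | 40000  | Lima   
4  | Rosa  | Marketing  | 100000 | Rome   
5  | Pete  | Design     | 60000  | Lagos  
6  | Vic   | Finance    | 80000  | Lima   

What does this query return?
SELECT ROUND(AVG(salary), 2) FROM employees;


SUM(salary) = 390000
COUNT = 6
ROUND(AVG, 2) = ROUND(390000 / 6, 2) = 65000.0

65000.0


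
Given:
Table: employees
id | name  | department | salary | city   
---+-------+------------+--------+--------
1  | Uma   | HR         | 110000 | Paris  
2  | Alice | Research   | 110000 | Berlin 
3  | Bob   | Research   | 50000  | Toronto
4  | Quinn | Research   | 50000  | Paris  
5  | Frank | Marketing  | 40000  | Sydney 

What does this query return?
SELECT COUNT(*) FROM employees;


COUNT(*) counts all rows

5


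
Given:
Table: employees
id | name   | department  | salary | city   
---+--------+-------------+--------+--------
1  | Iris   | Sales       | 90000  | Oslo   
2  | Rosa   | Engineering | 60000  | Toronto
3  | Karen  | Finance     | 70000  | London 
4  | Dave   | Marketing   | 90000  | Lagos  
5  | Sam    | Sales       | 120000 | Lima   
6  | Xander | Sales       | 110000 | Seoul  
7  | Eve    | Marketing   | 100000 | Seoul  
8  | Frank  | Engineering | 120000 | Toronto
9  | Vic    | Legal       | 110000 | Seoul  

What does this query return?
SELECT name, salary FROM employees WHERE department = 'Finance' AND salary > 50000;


Filtering: department = 'Finance' AND salary > 50000
Matching: 1 rows

1 rows:
Karen, 70000


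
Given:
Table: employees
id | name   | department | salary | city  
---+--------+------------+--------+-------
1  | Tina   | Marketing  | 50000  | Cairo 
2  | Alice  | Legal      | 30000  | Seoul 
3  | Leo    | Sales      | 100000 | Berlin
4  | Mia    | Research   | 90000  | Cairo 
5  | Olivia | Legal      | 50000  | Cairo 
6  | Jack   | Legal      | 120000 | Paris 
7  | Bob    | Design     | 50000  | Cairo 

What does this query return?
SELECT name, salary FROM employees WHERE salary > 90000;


Filtering: salary > 90000
Matching: 2 rows

2 rows:
Leo, 100000
Jack, 120000


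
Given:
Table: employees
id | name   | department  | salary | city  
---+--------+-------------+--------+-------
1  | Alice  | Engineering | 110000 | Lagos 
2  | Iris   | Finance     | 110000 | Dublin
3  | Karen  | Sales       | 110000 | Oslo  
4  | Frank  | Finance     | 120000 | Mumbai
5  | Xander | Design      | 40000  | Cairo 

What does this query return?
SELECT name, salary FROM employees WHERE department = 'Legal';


Filtering: department = 'Legal'
Matching rows: 0

Empty result set (0 rows)


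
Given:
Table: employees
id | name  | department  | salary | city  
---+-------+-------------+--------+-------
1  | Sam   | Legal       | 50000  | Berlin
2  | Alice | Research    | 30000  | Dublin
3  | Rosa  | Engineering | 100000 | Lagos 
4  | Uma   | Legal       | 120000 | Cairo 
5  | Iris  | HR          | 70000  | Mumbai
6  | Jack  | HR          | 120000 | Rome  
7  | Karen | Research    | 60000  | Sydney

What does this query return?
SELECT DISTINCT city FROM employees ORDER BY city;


All 'city' values (row order): Berlin, Dublin, Lagos, Cairo, Mumbai, Rome, Sydney
Removing duplicates leaves 7 unique value(s).

7 values:
Berlin
Cairo
Dublin
Lagos
Mumbai
Rome
Sydney


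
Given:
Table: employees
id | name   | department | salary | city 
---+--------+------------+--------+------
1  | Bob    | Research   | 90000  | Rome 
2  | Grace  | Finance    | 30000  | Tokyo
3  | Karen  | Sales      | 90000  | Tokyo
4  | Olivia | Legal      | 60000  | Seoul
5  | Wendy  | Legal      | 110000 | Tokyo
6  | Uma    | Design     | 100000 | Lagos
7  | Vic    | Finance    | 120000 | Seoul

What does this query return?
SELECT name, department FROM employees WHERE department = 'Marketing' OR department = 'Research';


Filtering: department = 'Marketing' OR 'Research'
Matching: 1 rows

1 rows:
Bob, Research


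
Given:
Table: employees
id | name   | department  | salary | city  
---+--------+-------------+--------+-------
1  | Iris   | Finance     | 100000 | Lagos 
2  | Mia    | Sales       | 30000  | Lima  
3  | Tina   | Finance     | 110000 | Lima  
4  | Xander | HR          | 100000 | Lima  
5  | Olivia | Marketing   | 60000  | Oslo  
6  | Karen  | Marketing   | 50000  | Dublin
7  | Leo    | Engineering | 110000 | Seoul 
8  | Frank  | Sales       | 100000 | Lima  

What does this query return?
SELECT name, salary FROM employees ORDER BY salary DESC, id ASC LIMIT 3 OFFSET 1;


Sort by salary DESC (id ASC tiebreak), then skip 1 and take 3
Rows 2 through 4

3 rows:
Leo, 110000
Iris, 100000
Xander, 100000


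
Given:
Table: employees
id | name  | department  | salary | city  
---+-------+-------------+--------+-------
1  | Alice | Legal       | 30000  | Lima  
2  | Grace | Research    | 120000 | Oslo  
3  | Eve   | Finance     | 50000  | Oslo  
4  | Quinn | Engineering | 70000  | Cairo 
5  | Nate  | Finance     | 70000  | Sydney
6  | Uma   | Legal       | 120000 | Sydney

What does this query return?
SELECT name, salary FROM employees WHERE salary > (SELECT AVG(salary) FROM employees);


Subquery: AVG(salary) = 76666.67
Filtering: salary > 76666.67
  Grace (120000) -> MATCH
  Uma (120000) -> MATCH


2 rows:
Grace, 120000
Uma, 120000


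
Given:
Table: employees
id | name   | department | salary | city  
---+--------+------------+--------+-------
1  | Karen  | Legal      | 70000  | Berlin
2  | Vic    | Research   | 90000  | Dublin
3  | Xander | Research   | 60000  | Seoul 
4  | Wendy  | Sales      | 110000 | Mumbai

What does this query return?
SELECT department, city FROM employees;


Projecting columns: department, city

4 rows:
Legal, Berlin
Research, Dublin
Research, Seoul
Sales, Mumbai


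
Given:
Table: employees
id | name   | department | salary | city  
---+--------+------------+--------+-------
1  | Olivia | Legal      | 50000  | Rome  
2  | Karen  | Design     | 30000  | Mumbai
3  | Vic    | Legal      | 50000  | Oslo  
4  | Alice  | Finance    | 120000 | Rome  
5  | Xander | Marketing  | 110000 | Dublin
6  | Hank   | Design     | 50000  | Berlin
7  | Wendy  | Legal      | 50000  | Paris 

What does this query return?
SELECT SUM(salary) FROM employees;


SUM(salary) = 50000 + 30000 + 50000 + 120000 + 110000 + 50000 + 50000 = 460000

460000


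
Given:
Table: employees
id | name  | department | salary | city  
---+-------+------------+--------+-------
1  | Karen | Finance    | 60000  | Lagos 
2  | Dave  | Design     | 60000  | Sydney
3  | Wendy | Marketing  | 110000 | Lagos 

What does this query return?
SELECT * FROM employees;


SELECT * returns all 3 rows with all columns

3 rows:
1, Karen, Finance, 60000, Lagos
2, Dave, Design, 60000, Sydney
3, Wendy, Marketing, 110000, Lagos


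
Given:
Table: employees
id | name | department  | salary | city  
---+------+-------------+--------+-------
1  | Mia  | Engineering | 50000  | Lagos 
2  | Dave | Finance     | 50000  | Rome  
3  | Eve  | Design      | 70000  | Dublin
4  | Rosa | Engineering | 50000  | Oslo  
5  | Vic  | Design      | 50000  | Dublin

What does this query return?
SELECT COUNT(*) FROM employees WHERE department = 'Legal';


Counting rows where department = 'Legal'


0


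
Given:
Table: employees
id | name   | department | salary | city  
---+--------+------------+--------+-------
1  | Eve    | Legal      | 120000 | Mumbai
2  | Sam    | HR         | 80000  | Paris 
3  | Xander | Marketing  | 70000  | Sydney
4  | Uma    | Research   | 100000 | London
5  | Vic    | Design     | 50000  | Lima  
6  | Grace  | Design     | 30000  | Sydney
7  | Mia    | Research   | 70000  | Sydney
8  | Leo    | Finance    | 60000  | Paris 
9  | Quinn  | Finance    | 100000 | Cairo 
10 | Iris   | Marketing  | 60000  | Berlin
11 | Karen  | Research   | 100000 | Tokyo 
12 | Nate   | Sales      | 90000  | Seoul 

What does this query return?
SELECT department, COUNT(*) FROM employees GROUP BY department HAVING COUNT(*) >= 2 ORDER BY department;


Groups with count >= 2:
  Design: 2 -> PASS
  Finance: 2 -> PASS
  Marketing: 2 -> PASS
  Research: 3 -> PASS
  HR: 1 -> filtered out
  Legal: 1 -> filtered out
  Sales: 1 -> filtered out


4 groups:
Design, 2
Finance, 2
Marketing, 2
Research, 3


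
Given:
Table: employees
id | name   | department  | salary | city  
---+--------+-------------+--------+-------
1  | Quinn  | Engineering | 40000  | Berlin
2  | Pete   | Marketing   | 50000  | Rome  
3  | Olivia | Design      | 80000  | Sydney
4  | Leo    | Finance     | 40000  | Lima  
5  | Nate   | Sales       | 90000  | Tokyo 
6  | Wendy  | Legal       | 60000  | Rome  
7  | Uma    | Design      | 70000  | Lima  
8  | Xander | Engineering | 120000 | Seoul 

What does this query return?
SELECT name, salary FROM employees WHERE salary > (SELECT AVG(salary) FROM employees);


Subquery: AVG(salary) = 68750.0
Filtering: salary > 68750.0
  Olivia (80000) -> MATCH
  Nate (90000) -> MATCH
  Uma (70000) -> MATCH
  Xander (120000) -> MATCH


4 rows:
Olivia, 80000
Nate, 90000
Uma, 70000
Xander, 120000


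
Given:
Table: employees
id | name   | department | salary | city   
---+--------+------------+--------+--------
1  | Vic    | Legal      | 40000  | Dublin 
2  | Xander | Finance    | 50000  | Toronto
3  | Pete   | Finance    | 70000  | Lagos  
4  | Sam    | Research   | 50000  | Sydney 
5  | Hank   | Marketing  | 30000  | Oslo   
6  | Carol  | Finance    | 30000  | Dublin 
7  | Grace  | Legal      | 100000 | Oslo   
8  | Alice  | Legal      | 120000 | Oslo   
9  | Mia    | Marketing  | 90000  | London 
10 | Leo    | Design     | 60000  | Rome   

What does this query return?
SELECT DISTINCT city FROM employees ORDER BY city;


All 'city' values (row order): Dublin, Toronto, Lagos, Sydney, Oslo, Dublin, Oslo, Oslo, London, Rome
Removing duplicates leaves 7 unique value(s).

7 values:
Dublin
Lagos
London
Oslo
Rome
Sydney
Toronto


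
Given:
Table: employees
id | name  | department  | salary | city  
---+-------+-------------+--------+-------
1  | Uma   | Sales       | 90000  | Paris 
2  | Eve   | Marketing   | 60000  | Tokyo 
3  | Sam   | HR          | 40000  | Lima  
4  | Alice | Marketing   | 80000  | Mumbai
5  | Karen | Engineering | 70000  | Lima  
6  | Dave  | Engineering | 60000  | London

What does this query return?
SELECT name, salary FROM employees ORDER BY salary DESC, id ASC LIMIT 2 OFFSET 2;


Sort by salary DESC (id ASC tiebreak), then skip 2 and take 2
Rows 3 through 4

2 rows:
Karen, 70000
Eve, 60000


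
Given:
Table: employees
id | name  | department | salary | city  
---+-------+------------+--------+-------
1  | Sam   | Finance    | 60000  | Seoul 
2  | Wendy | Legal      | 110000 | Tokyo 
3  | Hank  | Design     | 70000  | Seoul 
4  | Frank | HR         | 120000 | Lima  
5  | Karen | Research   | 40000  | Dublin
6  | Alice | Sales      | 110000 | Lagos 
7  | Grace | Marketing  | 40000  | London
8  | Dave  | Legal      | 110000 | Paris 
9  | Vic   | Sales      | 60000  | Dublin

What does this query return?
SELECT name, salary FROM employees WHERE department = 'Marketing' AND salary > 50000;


Filtering: department = 'Marketing' AND salary > 50000
Matching: 0 rows

Empty result set (0 rows)


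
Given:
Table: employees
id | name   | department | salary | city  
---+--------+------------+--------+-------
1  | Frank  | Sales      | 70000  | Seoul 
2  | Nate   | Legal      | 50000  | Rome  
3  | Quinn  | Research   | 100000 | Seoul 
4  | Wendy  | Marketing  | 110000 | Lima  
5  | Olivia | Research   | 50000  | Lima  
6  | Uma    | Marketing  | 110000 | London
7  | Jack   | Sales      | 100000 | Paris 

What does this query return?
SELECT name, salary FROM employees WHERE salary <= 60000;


Filtering: salary <= 60000
Matching: 2 rows

2 rows:
Nate, 50000
Olivia, 50000


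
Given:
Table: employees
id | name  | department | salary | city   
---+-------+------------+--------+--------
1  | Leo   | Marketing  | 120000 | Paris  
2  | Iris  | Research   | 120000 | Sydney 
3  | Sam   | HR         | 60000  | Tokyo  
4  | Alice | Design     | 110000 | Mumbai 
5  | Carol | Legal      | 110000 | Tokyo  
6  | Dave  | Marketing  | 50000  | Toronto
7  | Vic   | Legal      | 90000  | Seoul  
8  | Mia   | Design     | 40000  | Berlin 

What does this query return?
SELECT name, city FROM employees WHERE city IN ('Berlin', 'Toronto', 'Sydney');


Filtering: city IN ('Berlin', 'Toronto', 'Sydney')
Matching: 3 rows

3 rows:
Iris, Sydney
Dave, Toronto
Mia, Berlin


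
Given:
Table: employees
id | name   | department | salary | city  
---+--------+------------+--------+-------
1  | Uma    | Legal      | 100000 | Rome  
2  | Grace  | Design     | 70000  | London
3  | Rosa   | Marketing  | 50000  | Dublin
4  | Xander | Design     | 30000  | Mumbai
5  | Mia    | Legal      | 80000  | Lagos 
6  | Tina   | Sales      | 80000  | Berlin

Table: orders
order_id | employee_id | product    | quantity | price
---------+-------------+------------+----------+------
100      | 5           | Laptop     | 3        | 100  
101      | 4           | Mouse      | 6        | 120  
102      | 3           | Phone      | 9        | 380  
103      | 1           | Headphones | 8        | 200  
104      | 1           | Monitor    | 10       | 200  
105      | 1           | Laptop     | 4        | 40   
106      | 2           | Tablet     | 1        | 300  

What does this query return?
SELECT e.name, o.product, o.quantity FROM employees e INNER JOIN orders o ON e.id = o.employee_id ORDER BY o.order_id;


Joining employees.id = orders.employee_id:
  employee Mia (id=5) -> order Laptop
  employee Xander (id=4) -> order Mouse
  employee Rosa (id=3) -> order Phone
  employee Uma (id=1) -> order Headphones
  employee Uma (id=1) -> order Monitor
  employee Uma (id=1) -> order Laptop
  employee Grace (id=2) -> order Tablet


7 rows:
Mia, Laptop, 3
Xander, Mouse, 6
Rosa, Phone, 9
Uma, Headphones, 8
Uma, Monitor, 10
Uma, Laptop, 4
Grace, Tablet, 1


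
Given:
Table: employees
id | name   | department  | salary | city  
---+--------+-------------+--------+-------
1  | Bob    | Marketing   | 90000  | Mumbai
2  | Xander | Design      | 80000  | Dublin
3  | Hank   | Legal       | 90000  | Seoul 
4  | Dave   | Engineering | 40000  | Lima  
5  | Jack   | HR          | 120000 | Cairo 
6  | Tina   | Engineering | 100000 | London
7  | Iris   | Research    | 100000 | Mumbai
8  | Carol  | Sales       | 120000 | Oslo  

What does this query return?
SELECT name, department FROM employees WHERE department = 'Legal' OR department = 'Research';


Filtering: department = 'Legal' OR 'Research'
Matching: 2 rows

2 rows:
Hank, Legal
Iris, Research


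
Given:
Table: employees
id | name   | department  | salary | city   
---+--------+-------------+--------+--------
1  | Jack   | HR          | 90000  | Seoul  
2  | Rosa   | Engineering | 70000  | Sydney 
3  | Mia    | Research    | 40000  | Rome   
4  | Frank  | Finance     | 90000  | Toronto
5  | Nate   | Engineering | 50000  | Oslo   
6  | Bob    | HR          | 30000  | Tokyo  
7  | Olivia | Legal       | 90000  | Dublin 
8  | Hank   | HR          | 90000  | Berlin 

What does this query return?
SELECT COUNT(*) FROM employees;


COUNT(*) counts all rows

8


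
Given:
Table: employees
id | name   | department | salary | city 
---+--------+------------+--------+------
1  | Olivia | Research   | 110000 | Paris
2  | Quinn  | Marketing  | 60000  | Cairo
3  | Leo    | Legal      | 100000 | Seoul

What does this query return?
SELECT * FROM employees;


SELECT * returns all 3 rows with all columns

3 rows:
1, Olivia, Research, 110000, Paris
2, Quinn, Marketing, 60000, Cairo
3, Leo, Legal, 100000, Seoul


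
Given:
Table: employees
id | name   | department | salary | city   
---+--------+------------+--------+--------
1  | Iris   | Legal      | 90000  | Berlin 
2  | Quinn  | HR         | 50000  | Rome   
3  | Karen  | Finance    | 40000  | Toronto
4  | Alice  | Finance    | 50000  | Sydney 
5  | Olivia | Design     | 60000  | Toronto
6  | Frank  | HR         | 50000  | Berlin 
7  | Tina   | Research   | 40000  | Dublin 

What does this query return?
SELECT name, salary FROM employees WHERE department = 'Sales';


Filtering: department = 'Sales'
Matching rows: 0

Empty result set (0 rows)


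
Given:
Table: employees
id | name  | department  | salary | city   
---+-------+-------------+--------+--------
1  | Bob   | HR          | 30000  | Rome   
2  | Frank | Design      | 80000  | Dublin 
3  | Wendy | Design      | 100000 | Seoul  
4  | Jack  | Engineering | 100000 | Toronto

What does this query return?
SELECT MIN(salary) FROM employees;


Salaries: 30000, 80000, 100000, 100000
MIN = 30000

30000


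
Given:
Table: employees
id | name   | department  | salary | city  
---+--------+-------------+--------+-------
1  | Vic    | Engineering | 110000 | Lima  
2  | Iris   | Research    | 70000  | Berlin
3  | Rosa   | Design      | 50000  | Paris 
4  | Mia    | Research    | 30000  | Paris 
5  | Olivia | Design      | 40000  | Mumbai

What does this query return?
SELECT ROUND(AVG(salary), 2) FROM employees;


SUM(salary) = 300000
COUNT = 5
ROUND(AVG, 2) = ROUND(300000 / 5, 2) = 60000.0

60000.0


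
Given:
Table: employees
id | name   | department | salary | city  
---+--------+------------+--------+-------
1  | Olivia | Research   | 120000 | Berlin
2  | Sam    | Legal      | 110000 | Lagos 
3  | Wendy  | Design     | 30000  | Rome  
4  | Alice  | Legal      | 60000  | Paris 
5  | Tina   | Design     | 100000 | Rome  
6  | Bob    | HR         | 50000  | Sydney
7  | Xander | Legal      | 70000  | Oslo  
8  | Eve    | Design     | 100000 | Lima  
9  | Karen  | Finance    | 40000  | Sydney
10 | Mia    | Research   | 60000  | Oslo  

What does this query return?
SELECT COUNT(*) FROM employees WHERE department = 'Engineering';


Counting rows where department = 'Engineering'


0


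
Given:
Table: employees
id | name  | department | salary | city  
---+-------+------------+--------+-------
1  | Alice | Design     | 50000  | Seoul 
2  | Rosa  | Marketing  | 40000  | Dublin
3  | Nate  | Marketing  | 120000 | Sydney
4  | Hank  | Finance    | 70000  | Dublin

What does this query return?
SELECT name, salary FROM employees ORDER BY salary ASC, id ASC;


Sorting by salary ASC, then id ASC for ties

4 rows:
Rosa, 40000
Alice, 50000
Hank, 70000
Nate, 120000


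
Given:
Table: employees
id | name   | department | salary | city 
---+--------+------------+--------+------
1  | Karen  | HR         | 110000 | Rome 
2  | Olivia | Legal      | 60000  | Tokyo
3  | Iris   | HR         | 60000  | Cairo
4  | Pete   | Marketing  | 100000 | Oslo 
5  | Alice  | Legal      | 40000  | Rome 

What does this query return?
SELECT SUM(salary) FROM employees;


SUM(salary) = 110000 + 60000 + 60000 + 100000 + 40000 = 370000

370000


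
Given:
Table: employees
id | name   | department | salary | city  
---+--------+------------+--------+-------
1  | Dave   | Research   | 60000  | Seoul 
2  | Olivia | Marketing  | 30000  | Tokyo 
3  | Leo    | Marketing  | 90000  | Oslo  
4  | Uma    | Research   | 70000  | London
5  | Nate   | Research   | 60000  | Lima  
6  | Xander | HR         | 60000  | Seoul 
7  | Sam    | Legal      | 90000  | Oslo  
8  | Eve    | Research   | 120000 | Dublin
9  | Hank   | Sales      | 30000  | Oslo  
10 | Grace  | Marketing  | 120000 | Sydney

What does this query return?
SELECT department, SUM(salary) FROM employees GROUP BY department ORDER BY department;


Summing salary within each department:
  HR: 60000 = 60000
  Legal: 90000 = 90000
  Marketing: 30000 + 90000 + 120000 = 240000
  Research: 60000 + 70000 + 60000 + 120000 = 310000
  Sales: 30000 = 30000


5 groups:
HR, 60000
Legal, 90000
Marketing, 240000
Research, 310000
Sales, 30000


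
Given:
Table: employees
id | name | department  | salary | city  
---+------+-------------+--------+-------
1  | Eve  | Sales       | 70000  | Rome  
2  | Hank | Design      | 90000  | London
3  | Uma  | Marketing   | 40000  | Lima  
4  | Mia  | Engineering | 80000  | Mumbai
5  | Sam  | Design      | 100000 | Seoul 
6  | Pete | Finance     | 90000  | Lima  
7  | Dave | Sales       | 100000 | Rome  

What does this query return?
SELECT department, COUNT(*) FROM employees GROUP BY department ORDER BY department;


Assigning each row to its department group:
  Eve -> Sales
  Hank -> Design
  Uma -> Marketing
  Mia -> Engineering
  Sam -> Design
  Pete -> Finance
  Dave -> Sales


5 groups:
Design, 2
Engineering, 1
Finance, 1
Marketing, 1
Sales, 2


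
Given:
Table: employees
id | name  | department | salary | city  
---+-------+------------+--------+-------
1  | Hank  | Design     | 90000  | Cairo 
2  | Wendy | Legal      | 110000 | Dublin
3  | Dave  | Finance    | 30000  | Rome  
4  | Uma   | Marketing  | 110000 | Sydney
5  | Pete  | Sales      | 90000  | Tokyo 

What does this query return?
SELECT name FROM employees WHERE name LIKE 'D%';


LIKE 'D%' matches names starting with 'D'
Matching: 1

1 rows:
Dave


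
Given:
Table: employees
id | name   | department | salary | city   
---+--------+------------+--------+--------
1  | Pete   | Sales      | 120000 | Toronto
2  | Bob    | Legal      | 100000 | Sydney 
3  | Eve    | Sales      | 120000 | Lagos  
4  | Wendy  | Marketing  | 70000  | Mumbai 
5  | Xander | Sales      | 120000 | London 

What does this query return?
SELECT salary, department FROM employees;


Projecting columns: salary, department

5 rows:
120000, Sales
100000, Legal
120000, Sales
70000, Marketing
120000, Sales


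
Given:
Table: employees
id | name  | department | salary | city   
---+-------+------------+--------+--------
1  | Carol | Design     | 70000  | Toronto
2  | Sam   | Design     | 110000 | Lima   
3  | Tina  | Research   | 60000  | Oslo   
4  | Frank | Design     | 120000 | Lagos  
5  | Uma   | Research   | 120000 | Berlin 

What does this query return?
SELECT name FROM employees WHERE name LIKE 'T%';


LIKE 'T%' matches names starting with 'T'
Matching: 1

1 rows:
Tina


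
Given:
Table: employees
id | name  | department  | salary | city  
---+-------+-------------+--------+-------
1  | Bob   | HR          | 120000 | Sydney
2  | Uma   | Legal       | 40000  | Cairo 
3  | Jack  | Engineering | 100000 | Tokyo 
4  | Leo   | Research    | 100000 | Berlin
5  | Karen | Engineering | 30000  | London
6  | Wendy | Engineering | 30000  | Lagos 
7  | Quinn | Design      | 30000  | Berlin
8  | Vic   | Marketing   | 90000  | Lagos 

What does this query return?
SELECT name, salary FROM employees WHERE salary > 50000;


Filtering: salary > 50000
Matching: 4 rows

4 rows:
Bob, 120000
Jack, 100000
Leo, 100000
Vic, 90000


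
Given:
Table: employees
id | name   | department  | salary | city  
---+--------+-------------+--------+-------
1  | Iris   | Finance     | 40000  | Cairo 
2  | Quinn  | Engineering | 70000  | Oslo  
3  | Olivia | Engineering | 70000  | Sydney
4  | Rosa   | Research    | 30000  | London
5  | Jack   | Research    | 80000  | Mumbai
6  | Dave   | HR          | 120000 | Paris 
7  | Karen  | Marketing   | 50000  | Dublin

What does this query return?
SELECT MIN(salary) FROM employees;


Salaries: 40000, 70000, 70000, 30000, 80000, 120000, 50000
MIN = 30000

30000


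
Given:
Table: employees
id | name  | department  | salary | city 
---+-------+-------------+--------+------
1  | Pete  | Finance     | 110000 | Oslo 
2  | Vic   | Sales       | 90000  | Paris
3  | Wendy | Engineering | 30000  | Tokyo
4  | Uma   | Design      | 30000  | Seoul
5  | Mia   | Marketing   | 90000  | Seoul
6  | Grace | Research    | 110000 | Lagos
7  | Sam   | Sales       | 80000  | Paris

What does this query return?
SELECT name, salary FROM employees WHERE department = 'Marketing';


Filtering: department = 'Marketing'
Matching rows: 1

1 rows:
Mia, 90000


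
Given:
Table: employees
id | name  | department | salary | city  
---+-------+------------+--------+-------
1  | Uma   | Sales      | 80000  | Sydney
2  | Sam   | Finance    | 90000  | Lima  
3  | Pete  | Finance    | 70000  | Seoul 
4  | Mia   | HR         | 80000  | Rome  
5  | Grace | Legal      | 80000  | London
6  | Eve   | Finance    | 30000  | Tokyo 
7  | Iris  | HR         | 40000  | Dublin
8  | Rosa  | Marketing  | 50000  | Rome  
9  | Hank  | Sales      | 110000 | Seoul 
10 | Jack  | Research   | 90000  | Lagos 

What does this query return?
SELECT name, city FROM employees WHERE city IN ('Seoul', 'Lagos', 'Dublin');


Filtering: city IN ('Seoul', 'Lagos', 'Dublin')
Matching: 4 rows

4 rows:
Pete, Seoul
Iris, Dublin
Hank, Seoul
Jack, Lagos
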